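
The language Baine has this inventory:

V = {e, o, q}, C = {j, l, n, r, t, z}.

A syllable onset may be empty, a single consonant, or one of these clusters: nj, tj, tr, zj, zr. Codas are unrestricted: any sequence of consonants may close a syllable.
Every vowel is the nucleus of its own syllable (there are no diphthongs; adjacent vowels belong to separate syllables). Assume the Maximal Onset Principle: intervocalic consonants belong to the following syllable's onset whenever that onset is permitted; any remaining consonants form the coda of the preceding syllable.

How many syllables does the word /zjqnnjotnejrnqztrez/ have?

5

The vowels are q, o, e, q, e — 5 nuclei, so 5 syllables.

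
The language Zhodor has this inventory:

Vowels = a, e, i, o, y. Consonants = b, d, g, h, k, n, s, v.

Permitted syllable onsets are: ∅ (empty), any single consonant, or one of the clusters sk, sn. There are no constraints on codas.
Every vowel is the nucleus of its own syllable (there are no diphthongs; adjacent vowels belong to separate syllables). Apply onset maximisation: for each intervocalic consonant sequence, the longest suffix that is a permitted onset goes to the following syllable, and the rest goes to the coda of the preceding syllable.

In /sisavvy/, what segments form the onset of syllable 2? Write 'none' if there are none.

s

The vowels are i, a, y — 3 nuclei, so 3 syllables.
/i…a/ gap (V1→V2): /s/ → onset of the next syllable (single consonants are always licit onsets).
/a…y/ gap (V2→V3): /vv/; trying suffixes from longest down, /v/ is the first permitted one, so coda /v/ | onset /v/.
Syllabification: si.sav.vy.
Syllable 2 is /sav/: onset /s/, nucleus /a/, coda /v/.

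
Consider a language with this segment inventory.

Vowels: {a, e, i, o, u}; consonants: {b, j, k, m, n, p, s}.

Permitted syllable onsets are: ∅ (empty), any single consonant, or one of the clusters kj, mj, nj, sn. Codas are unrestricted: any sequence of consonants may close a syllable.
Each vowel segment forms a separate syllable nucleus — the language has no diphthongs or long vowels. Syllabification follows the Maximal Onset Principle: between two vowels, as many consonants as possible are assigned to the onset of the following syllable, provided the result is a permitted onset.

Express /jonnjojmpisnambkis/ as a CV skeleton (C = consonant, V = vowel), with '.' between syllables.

CVC.CCVCC.CV.CCVCC.CVC

Vowels present: o, o, i, a, i; each is a nucleus, giving 5 syllables.
σ1/σ2 boundary: /nnj/; trying suffixes from longest down, /nj/ is the first permitted one, so coda /n/ | onset /nj/.
σ2/σ3 boundary: cluster /jmp/ — the longest permitted-onset suffix is /p/; onset = /p/, preceding coda = /jm/.
σ3/σ4 boundary: cluster /sn/ — /sn/ is itself a permitted onset, so the whole cluster goes right; preceding coda = ∅.
σ4/σ5 boundary: /mbk/; trying suffixes from longest down, /k/ is the first permitted one, so coda /mb/ | onset /k/.
Syllabification: jon.njojm.pi.snamb.kis.
Mapping each syllable to C/V: /jon/ → CVC, /njojm/ → CCVCC, /pi/ → CV, /snamb/ → CCVCC, /kis/ → CVC.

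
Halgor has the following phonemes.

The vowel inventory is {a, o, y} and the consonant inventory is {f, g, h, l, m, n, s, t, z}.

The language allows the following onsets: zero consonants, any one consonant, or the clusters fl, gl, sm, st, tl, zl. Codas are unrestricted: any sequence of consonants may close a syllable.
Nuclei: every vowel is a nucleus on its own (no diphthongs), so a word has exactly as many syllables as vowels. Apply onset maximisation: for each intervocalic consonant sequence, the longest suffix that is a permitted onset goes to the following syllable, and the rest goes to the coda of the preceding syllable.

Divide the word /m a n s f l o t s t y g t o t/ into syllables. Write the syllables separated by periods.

mans.flot.styg.tot

Nuclei (vowels): a, o, y, o → 4 syllables.
Between /a/ (V1) and /o/ (V2): /nsfl/ — longest licit onset from the right is /fl/, leaving /ns/ as coda.
Between /o/ (V2) and /y/ (V3): /tst/ — longest licit onset from the right is /st/, leaving /t/ as coda.
Between /y/ (V3) and /o/ (V4): /gt/ — longest licit onset from the right is /t/, leaving /g/ as coda.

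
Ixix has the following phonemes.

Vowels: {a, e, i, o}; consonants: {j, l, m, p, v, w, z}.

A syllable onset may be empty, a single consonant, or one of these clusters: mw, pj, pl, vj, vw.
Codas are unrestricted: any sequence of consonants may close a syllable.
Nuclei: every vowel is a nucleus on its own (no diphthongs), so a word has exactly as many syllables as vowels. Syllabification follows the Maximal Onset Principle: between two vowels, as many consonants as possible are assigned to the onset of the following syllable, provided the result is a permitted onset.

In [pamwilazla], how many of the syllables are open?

3

Vowels present: a, i, a, a; each is a nucleus, giving 4 syllables.
/a…i/ gap (V1→V2): cluster /mw/ — /mw/ is itself a permitted onset, so the whole cluster goes right; preceding coda = ∅.
/i…a/ gap (V2→V3): /l/ is a single consonant, so it becomes the next onset.
/a…a/ gap (V3→V4): /zl/ — longest licit onset from the right is /l/, leaving /z/ as coda.
Result: pa.mwi.laz.la.
Classifying each syllable: /pa/ (open), /mwi/ (open), /laz/ (closed), /la/ (open).
Open syllables: 3.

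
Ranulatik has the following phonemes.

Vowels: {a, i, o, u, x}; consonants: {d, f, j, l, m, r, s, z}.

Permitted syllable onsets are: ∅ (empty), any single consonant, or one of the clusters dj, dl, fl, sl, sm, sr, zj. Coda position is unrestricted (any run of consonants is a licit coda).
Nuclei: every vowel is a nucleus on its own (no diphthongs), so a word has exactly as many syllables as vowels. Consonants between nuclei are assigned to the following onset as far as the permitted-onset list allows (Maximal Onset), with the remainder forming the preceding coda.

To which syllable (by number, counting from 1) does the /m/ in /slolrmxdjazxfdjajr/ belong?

2

The vowels are o, x, a, x, a — 5 nuclei, so 5 syllables.
Between /o/ (V1) and /x/ (V2): /lrm/; trying suffixes from longest down, /m/ is the first permitted one, so coda /lr/ | onset /m/.
Between /x/ (V2) and /a/ (V3): /dj/ is a licit onset in full, so it all attaches to the next syllable.
Between /a/ (V3) and /x/ (V4): just /z/ — single C goes to the following onset.
Between /x/ (V4) and /a/ (V5): /fdj/ — longest licit onset from the right is /dj/, leaving /f/ as coda.
Putting it together: slolr.mx.dja.zxf.djajr.
The /m/ is in the onset of syllable 2 (/mx/).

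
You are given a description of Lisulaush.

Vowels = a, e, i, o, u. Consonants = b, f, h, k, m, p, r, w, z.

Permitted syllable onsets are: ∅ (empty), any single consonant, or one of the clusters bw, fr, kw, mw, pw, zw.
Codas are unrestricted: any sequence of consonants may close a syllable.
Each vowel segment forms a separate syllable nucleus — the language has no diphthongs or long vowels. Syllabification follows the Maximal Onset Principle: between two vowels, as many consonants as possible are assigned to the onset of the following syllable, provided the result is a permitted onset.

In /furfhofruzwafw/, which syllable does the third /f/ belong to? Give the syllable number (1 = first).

3

Vowels present: u, o, u, a; each is a nucleus, giving 4 syllables.
V1 /u/ – V2 /o/: /rfh/ splits as /rf/ + /h/ (/h/ is the longest suffix that is a licit onset).
V2 /o/ – V3 /u/: /fr/ — entire cluster is a permitted onset → onset /fr/, coda ∅.
V3 /u/ – V4 /a/: /zw/ — entire cluster is a permitted onset → onset /zw/, coda ∅.
Result: furf.ho.fru.zwafw.
The third /f/ is in the onset of syllable 3 (/fru/).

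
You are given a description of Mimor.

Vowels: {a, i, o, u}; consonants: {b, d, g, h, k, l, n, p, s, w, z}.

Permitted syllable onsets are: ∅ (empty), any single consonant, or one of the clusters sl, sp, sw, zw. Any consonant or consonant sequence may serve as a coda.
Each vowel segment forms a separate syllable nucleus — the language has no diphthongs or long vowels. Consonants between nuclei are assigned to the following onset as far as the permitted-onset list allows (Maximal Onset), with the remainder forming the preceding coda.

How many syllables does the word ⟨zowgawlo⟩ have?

3

Vowels present: o, a, o; each is a nucleus, giving 3 syllables.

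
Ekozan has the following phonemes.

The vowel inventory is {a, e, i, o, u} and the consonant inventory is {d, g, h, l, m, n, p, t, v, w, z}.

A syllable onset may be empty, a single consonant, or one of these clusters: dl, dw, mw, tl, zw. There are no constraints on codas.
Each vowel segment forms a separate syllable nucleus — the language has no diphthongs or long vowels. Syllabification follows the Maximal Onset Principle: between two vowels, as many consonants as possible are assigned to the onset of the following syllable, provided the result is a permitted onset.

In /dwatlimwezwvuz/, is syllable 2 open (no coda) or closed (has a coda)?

open

Nuclei (vowels): a, i, e, u → 4 syllables.
σ1/σ2 boundary: cluster /tl/ — /tl/ is itself a permitted onset, so the whole cluster goes right; preceding coda = ∅.
σ2/σ3 boundary: cluster /mw/ — /mw/ is itself a permitted onset, so the whole cluster goes right; preceding coda = ∅.
σ3/σ4 boundary: /zwv/ splits as /zw/ + /v/ (/v/ is the longest suffix that is a licit onset).
Syllabification: dwa.tli.mwezw.vuz.
Syllable 2 is /tli/; it ends in its nucleus with no coda, so it is open.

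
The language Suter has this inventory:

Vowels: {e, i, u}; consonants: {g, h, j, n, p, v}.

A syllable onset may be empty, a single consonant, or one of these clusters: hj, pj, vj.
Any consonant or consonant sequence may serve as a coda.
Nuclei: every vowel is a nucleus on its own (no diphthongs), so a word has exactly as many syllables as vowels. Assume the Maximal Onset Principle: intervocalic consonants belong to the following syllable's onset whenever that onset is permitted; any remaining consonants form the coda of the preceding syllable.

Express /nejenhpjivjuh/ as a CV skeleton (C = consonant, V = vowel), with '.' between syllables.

Nuclei (vowels): e, e, i, u → 4 syllables.
σ1/σ2 boundary: just /j/ — single C goes to the following onset.
σ2/σ3 boundary: /nhpj/; trying suffixes from longest down, /pj/ is the first permitted one, so coda /nh/ | onset /pj/.
σ3/σ4 boundary: /vj/ is a licit onset in full, so it all attaches to the next syllable.
Putting it together: ne.jenh.pji.vjuh.
Mapping each syllable to C/V: /ne/ → CV, /jenh/ → CVCC, /pji/ → CCV, /vjuh/ → CCVC.

CV.CVCC.CCV.CCVC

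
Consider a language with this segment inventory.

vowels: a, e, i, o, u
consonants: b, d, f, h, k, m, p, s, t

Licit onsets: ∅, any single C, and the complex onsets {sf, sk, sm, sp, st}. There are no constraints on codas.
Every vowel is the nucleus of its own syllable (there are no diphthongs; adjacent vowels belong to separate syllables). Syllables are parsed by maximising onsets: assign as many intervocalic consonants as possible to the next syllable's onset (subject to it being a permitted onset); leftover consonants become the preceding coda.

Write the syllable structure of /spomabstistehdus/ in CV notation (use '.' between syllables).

Nuclei (vowels): o, a, i, e, u → 5 syllables.
σ1/σ2 boundary: just /m/ — single C goes to the following onset.
σ2/σ3 boundary: /bst/ — longest licit onset from the right is /st/, leaving /b/ as coda.
σ3/σ4 boundary: cluster /st/ — /st/ is itself a permitted onset, so the whole cluster goes right; preceding coda = ∅.
σ4/σ5 boundary: /hd/ splits as /h/ + /d/ (/d/ is the longest suffix that is a licit onset).
Syllabification: spo.mab.sti.steh.dus.
Mapping each syllable to C/V: /spo/ → CCV, /mab/ → CVC, /sti/ → CCV, /steh/ → CCVC, /dus/ → CVC.

CCV.CVC.CCV.CCVC.CVC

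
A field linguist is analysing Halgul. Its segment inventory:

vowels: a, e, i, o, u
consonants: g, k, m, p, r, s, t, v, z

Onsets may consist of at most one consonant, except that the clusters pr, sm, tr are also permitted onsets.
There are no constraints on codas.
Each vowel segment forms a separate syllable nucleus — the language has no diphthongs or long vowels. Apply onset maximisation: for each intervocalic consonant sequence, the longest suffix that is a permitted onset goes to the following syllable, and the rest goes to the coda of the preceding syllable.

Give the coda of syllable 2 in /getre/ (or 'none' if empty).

The vowels are e, e — 2 nuclei, so 2 syllables.
σ1/σ2 boundary: /tr/ is a licit onset in full, so it all attaches to the next syllable.
Result: ge.tre.
Syllable 2 is /tre/: onset /tr/, nucleus /e/, coda ∅.

none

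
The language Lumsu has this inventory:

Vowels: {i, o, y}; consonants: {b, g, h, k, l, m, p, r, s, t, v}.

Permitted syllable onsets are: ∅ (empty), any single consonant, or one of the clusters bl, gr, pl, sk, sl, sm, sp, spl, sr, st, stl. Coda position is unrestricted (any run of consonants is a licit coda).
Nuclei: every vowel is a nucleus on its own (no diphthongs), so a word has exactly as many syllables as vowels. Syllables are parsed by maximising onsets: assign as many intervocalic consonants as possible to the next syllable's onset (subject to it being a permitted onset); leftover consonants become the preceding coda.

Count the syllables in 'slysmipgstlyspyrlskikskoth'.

6

Vowels present: y, i, y, y, i, o; each is a nucleus, giving 6 syllables.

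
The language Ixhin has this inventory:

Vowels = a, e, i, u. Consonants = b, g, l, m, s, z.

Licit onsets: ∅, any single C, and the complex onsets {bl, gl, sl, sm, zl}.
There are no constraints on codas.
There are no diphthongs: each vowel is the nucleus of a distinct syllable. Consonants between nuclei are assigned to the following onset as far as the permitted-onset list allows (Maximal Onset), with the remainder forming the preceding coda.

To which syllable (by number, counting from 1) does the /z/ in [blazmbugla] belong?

1

The vowels are a, u, a — 3 nuclei, so 3 syllables.
Between /a/ (V1) and /u/ (V2): /zmb/ — longest licit onset from the right is /b/, leaving /zm/ as coda.
Between /u/ (V2) and /a/ (V3): /gl/ is a licit onset in full, so it all attaches to the next syllable.
Putting it together: blazm.bu.gla.
The /z/ is in the coda of syllable 1 (/blazm/).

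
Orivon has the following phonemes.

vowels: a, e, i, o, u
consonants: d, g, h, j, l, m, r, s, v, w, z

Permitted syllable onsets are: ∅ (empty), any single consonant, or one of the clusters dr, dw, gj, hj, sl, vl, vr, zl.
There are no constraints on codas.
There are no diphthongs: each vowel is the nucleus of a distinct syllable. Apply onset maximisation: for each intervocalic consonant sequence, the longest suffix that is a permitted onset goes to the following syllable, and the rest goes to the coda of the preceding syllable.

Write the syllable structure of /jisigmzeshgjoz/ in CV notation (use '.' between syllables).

The vowels are i, i, e, o — 4 nuclei, so 4 syllables.
σ1/σ2 boundary: /s/ → onset of the next syllable (single consonants are always licit onsets).
σ2/σ3 boundary: /gmz/ splits as /gm/ + /z/ (/z/ is the longest suffix that is a licit onset).
σ3/σ4 boundary: /shgj/ splits as /sh/ + /gj/ (/gj/ is the longest suffix that is a licit onset).
Syllabification: ji.sigm.zesh.gjoz.
Mapping each syllable to C/V: /ji/ → CV, /sigm/ → CVCC, /zesh/ → CVCC, /gjoz/ → CCVC.

CV.CVCC.CVCC.CCVC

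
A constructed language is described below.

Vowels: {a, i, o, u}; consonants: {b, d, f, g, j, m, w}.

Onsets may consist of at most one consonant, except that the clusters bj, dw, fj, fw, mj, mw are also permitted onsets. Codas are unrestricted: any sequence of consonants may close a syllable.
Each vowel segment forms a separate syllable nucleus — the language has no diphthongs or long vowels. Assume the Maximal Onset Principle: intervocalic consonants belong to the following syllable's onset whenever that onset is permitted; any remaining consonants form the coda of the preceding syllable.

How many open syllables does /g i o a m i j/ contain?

Vowels present: i, o, a, i; each is a nucleus, giving 4 syllables.
/i…o/ gap (V1→V2): no consonants, so the boundary falls immediately after /i/.
/o…a/ gap (V2→V3): no consonants, so the boundary falls immediately after /o/.
/a…i/ gap (V3→V4): /m/ → onset of the next syllable (single consonants are always licit onsets).
So the parse is gi.o.a.mij.
Classifying each syllable: /gi/ (open), /o/ (open), /a/ (open), /mij/ (closed).
Open syllables: 3.

3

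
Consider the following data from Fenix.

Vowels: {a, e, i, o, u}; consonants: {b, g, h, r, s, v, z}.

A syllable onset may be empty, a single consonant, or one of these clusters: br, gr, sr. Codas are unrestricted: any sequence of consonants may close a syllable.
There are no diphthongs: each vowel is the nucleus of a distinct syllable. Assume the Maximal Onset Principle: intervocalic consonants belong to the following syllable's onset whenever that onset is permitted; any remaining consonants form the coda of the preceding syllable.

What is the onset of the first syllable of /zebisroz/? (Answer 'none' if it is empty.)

z

Vowels present: e, i, o; each is a nucleus, giving 3 syllables.
/e…i/ gap (V1→V2): /b/ → onset of the next syllable (single consonants are always licit onsets).
/i…o/ gap (V2→V3): /sr/ is a licit onset in full, so it all attaches to the next syllable.
Syllabification: ze.bi.sroz.
Syllable 1 is /ze/: onset /z/, nucleus /e/, coda ∅.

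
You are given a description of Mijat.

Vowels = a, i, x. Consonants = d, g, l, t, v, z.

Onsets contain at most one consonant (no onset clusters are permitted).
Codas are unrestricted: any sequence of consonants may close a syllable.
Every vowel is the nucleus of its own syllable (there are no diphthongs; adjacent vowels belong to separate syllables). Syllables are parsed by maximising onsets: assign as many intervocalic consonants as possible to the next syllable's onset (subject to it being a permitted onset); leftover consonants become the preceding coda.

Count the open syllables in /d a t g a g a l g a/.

Vowels present: a, a, a, a; each is a nucleus, giving 4 syllables.
σ1/σ2 boundary: /tg/ — longest licit onset from the right is /g/, leaving /t/ as coda.
σ2/σ3 boundary: just /g/ — single C goes to the following onset.
σ3/σ4 boundary: cluster /lg/ — the longest permitted-onset suffix is /g/; onset = /g/, preceding coda = /l/.
Result: dat.ga.gal.ga.
Classifying each syllable: /dat/ (closed), /ga/ (open), /gal/ (closed), /ga/ (open).
Open syllables: 2.

2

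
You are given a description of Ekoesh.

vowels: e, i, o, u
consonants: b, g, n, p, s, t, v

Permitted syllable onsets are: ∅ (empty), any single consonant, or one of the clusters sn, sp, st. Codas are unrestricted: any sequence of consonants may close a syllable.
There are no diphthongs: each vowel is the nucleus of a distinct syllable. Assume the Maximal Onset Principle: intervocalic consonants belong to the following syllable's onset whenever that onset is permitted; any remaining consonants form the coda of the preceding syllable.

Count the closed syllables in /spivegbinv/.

2

The vowels are i, e, i — 3 nuclei, so 3 syllables.
/i…e/ gap (V1→V2): /v/ → onset of the next syllable (single consonants are always licit onsets).
/e…i/ gap (V2→V3): /gb/; trying suffixes from longest down, /b/ is the first permitted one, so coda /g/ | onset /b/.
Putting it together: spi.veg.binv.
Classifying each syllable: /spi/ (open), /veg/ (closed), /binv/ (closed).
Closed syllables: 2.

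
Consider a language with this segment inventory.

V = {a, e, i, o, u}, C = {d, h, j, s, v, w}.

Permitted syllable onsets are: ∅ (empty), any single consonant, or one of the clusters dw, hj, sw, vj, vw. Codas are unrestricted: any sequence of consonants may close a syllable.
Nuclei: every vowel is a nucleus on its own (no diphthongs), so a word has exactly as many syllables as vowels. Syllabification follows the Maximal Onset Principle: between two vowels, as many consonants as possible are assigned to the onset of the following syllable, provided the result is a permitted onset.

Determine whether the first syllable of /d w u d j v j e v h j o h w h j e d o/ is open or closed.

closed

The vowels are u, e, o, e, o — 5 nuclei, so 5 syllables.
σ1/σ2 boundary: /djvj/ splits as /dj/ + /vj/ (/vj/ is the longest suffix that is a licit onset).
σ2/σ3 boundary: cluster /vhj/ — the longest permitted-onset suffix is /hj/; onset = /hj/, preceding coda = /v/.
σ3/σ4 boundary: /hwhj/; trying suffixes from longest down, /hj/ is the first permitted one, so coda /hw/ | onset /hj/.
σ4/σ5 boundary: just /d/ — single C goes to the following onset.
Putting it together: dwudj.vjev.hjohw.hje.do.
Syllable 1 is /dwudj/ with coda /dj/, so it is closed.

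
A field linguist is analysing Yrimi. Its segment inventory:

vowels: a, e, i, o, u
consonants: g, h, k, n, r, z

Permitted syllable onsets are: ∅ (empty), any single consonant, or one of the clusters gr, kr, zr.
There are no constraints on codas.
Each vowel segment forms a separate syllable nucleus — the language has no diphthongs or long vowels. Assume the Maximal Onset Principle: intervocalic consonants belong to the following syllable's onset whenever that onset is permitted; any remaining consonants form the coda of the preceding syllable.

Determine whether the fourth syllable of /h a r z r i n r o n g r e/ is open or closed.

Nuclei (vowels): a, i, o, e → 4 syllables.
/a…i/ gap (V1→V2): /rzr/; trying suffixes from longest down, /zr/ is the first permitted one, so coda /r/ | onset /zr/.
/i…o/ gap (V2→V3): /nr/ splits as /n/ + /r/ (/r/ is the longest suffix that is a licit onset).
/o…e/ gap (V3→V4): cluster /ngr/ — the longest permitted-onset suffix is /gr/; onset = /gr/, preceding coda = /n/.
Syllabification: har.zrin.ron.gre.
Syllable 4 is /gre/; it ends in its nucleus with no coda, so it is open.

open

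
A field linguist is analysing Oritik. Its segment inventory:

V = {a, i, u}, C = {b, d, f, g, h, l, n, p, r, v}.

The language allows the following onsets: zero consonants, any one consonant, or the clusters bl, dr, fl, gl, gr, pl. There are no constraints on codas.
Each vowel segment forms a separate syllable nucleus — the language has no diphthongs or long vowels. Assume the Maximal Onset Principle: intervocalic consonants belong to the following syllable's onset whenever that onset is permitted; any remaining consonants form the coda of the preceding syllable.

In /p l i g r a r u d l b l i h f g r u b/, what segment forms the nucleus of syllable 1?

i

Nuclei (vowels): i, a, u, i, u → 5 syllables.
The first nucleus (vowel 1 from the left) is /i/.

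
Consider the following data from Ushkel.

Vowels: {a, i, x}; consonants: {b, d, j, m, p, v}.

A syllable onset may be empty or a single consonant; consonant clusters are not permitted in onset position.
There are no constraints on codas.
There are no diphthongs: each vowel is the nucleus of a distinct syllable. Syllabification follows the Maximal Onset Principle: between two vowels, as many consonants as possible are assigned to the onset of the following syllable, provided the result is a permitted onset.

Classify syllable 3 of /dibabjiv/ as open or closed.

The vowels are i, a, i — 3 nuclei, so 3 syllables.
V1 /i/ – V2 /a/: /b/ → onset of the next syllable (single consonants are always licit onsets).
V2 /a/ – V3 /i/: /bj/ — longest licit onset from the right is /j/, leaving /b/ as coda.
Syllabification: di.bab.jiv.
Syllable 3 is /jiv/ with coda /v/, so it is closed.

closed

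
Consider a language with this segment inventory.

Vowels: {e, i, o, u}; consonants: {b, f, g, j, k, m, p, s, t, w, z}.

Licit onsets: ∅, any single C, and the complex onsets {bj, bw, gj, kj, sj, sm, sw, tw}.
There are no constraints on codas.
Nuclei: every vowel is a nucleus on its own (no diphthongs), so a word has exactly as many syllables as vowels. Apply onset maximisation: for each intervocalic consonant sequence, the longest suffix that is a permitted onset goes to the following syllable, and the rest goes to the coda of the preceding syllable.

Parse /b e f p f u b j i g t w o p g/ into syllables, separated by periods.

Vowels present: e, u, i, o; each is a nucleus, giving 4 syllables.
σ1/σ2 boundary: /fpf/; trying suffixes from longest down, /f/ is the first permitted one, so coda /fp/ | onset /f/.
σ2/σ3 boundary: cluster /bj/ — /bj/ is itself a permitted onset, so the whole cluster goes right; preceding coda = ∅.
σ3/σ4 boundary: cluster /gtw/ — the longest permitted-onset suffix is /tw/; onset = /tw/, preceding coda = /g/.

befp.fu.bjig.twopg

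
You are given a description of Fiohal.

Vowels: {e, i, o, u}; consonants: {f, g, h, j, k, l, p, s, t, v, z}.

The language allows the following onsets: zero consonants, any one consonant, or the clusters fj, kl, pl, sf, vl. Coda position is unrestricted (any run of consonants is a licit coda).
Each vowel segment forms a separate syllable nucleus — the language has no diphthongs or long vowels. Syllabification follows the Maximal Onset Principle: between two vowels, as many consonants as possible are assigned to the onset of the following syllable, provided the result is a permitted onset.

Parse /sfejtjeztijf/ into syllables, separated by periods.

Nuclei (vowels): e, e, i → 3 syllables.
σ1/σ2 boundary: /jtj/ splits as /jt/ + /j/ (/j/ is the longest suffix that is a licit onset).
σ2/σ3 boundary: /zt/; trying suffixes from longest down, /t/ is the first permitted one, so coda /z/ | onset /t/.

sfejt.jez.tijf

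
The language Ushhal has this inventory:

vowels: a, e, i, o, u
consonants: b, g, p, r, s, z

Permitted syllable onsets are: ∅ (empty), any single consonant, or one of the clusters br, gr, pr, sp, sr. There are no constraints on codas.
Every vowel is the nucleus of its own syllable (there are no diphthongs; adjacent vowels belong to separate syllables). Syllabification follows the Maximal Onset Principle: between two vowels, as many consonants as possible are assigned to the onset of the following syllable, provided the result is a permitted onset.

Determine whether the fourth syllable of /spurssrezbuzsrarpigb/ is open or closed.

closed

The vowels are u, e, u, a, i — 5 nuclei, so 5 syllables.
σ1/σ2 boundary: /rssr/ — longest licit onset from the right is /sr/, leaving /rs/ as coda.
σ2/σ3 boundary: cluster /zb/ — the longest permitted-onset suffix is /b/; onset = /b/, preceding coda = /z/.
σ3/σ4 boundary: /zsr/ splits as /z/ + /sr/ (/sr/ is the longest suffix that is a licit onset).
σ4/σ5 boundary: /rp/; trying suffixes from longest down, /p/ is the first permitted one, so coda /r/ | onset /p/.
So the parse is spurs.srez.buz.srar.pigb.
Syllable 4 is /srar/ with coda /r/, so it is closed.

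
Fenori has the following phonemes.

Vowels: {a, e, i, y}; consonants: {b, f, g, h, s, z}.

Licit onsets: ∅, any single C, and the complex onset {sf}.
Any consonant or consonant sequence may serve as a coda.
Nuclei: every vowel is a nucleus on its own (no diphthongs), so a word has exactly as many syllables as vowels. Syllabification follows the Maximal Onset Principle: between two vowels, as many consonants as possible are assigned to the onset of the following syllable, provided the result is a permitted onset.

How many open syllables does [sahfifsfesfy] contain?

2

Nuclei (vowels): a, i, e, y → 4 syllables.
Between /a/ (V1) and /i/ (V2): /hf/ — longest licit onset from the right is /f/, leaving /h/ as coda.
Between /i/ (V2) and /e/ (V3): /fsf/ splits as /f/ + /sf/ (/sf/ is the longest suffix that is a licit onset).
Between /e/ (V3) and /y/ (V4): /sf/ — entire cluster is a permitted onset → onset /sf/, coda ∅.
Putting it together: sah.fif.sfe.sfy.
Classifying each syllable: /sah/ (closed), /fif/ (closed), /sfe/ (open), /sfy/ (open).
Open syllables: 2.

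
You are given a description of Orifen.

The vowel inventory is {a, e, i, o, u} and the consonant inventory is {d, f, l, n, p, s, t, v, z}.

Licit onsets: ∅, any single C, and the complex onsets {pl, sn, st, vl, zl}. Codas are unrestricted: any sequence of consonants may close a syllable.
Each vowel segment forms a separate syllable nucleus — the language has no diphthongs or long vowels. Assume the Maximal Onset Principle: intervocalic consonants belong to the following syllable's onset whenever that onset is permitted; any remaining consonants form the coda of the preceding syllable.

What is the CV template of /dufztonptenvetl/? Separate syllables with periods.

CVCC.CVCC.CVC.CVCC

The vowels are u, o, e, e — 4 nuclei, so 4 syllables.
V1 /u/ – V2 /o/: /fzt/; trying suffixes from longest down, /t/ is the first permitted one, so coda /fz/ | onset /t/.
V2 /o/ – V3 /e/: /npt/ splits as /np/ + /t/ (/t/ is the longest suffix that is a licit onset).
V3 /e/ – V4 /e/: cluster /nv/ — the longest permitted-onset suffix is /v/; onset = /v/, preceding coda = /n/.
Syllabification: dufz.tonp.ten.vetl.
Mapping each syllable to C/V: /dufz/ → CVCC, /tonp/ → CVCC, /ten/ → CVC, /vetl/ → CVCC.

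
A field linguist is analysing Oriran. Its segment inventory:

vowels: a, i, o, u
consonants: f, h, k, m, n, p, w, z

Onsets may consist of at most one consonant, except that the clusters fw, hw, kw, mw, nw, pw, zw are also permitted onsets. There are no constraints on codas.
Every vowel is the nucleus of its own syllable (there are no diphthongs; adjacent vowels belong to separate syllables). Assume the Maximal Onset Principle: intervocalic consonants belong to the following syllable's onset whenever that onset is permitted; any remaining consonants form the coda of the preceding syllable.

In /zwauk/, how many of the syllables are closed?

1

Nuclei (vowels): a, u → 2 syllables.
σ1/σ2 boundary: nothing intervenes; syllable break is V.V.
Syllabification: zwa.uk.
Classifying each syllable: /zwa/ (open), /uk/ (closed).
Closed syllables: 1.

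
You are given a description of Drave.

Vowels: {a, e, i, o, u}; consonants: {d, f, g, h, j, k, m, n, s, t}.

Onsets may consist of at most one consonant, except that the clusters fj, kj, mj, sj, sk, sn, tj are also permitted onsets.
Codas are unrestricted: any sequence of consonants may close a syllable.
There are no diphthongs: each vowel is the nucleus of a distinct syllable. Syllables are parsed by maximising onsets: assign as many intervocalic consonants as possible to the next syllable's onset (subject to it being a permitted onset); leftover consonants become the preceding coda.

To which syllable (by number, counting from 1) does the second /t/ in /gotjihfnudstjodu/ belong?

The vowels are o, i, u, o, u — 5 nuclei, so 5 syllables.
/o…i/ gap (V1→V2): /tj/ — entire cluster is a permitted onset → onset /tj/, coda ∅.
/i…u/ gap (V2→V3): /hfn/ — longest licit onset from the right is /n/, leaving /hf/ as coda.
/u…o/ gap (V3→V4): /dstj/; trying suffixes from longest down, /tj/ is the first permitted one, so coda /ds/ | onset /tj/.
/o…u/ gap (V4→V5): just /d/ — single C goes to the following onset.
So the parse is go.tjihf.nuds.tjo.du.
The second /t/ is in the onset of syllable 4 (/tjo/).

4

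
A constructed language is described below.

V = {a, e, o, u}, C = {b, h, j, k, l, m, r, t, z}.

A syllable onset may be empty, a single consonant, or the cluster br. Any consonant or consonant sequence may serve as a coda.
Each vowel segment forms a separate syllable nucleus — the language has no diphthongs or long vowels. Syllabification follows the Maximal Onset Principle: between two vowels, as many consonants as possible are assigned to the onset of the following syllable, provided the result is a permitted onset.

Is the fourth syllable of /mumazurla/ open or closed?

Nuclei (vowels): u, a, u, a → 4 syllables.
σ1/σ2 boundary: /m/ → onset of the next syllable (single consonants are always licit onsets).
σ2/σ3 boundary: /z/ is a single consonant, so it becomes the next onset.
σ3/σ4 boundary: /rl/ splits as /r/ + /l/ (/l/ is the longest suffix that is a licit onset).
Result: mu.ma.zur.la.
Syllable 4 is /la/; it ends in its nucleus with no coda, so it is open.

open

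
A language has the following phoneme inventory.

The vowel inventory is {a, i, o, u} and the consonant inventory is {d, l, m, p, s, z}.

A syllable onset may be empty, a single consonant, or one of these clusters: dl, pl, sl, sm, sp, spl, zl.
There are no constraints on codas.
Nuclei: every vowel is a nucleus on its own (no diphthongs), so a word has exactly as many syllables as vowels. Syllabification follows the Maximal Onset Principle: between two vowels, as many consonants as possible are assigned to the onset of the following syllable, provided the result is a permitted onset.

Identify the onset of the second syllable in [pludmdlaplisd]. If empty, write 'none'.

dl

The vowels are u, a, i — 3 nuclei, so 3 syllables.
σ1/σ2 boundary: /dmdl/ — longest licit onset from the right is /dl/, leaving /dm/ as coda.
σ2/σ3 boundary: cluster /pl/ — /pl/ is itself a permitted onset, so the whole cluster goes right; preceding coda = ∅.
So the parse is pludm.dla.plisd.
Syllable 2 is /dla/: onset /dl/, nucleus /a/, coda ∅.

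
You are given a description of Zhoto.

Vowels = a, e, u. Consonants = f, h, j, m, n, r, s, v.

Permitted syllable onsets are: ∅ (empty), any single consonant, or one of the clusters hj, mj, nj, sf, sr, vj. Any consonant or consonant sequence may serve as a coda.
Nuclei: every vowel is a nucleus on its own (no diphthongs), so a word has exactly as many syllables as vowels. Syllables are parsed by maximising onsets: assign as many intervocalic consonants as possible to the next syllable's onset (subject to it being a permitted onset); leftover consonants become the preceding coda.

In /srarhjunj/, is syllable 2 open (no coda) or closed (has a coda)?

closed

The vowels are a, u — 2 nuclei, so 2 syllables.
σ1/σ2 boundary: /rhj/ — longest licit onset from the right is /hj/, leaving /r/ as coda.
So the parse is srar.hjunj.
Syllable 2 is /hjunj/ with coda /nj/, so it is closed.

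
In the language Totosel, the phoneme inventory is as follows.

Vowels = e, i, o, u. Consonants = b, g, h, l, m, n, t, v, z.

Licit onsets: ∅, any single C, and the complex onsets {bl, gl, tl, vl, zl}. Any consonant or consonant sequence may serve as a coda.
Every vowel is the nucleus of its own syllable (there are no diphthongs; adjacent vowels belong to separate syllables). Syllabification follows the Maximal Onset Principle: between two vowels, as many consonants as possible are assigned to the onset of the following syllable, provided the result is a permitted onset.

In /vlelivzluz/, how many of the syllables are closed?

2

Vowels present: e, i, u; each is a nucleus, giving 3 syllables.
/e…i/ gap (V1→V2): just /l/ — single C goes to the following onset.
/i…u/ gap (V2→V3): /vzl/ splits as /v/ + /zl/ (/zl/ is the longest suffix that is a licit onset).
Result: vle.liv.zluz.
Classifying each syllable: /vle/ (open), /liv/ (closed), /zluz/ (closed).
Closed syllables: 2.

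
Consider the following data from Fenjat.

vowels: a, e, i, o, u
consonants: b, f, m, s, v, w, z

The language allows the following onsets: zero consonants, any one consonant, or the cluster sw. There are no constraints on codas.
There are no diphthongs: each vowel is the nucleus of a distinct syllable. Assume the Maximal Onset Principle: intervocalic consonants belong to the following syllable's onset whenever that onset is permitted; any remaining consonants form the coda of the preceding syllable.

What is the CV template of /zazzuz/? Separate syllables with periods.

Nuclei (vowels): a, u → 2 syllables.
Between /a/ (V1) and /u/ (V2): /zz/ splits as /z/ + /z/ (/z/ is the longest suffix that is a licit onset).
Syllabification: zaz.zuz.
Mapping each syllable to C/V: /zaz/ → CVC, /zuz/ → CVC.

CVC.CVC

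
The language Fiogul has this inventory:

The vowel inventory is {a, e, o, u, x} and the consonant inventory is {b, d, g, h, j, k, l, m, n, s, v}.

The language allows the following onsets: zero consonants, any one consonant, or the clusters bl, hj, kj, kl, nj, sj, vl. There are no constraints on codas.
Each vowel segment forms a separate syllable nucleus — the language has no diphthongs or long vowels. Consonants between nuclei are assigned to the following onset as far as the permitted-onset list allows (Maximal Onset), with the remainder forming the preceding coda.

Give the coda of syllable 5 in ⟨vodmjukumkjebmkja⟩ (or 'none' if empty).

none

The vowels are o, u, u, e, a — 5 nuclei, so 5 syllables.
V1 /o/ – V2 /u/: /dmj/ splits as /dm/ + /j/ (/j/ is the longest suffix that is a licit onset).
V2 /u/ – V3 /u/: /k/ is a single consonant, so it becomes the next onset.
V3 /u/ – V4 /e/: cluster /mkj/ — the longest permitted-onset suffix is /kj/; onset = /kj/, preceding coda = /m/.
V4 /e/ – V5 /a/: /bmkj/ — longest licit onset from the right is /kj/, leaving /bm/ as coda.
Putting it together: vodm.ju.kum.kjebm.kja.
Syllable 5 is /kja/: onset /kj/, nucleus /a/, coda ∅.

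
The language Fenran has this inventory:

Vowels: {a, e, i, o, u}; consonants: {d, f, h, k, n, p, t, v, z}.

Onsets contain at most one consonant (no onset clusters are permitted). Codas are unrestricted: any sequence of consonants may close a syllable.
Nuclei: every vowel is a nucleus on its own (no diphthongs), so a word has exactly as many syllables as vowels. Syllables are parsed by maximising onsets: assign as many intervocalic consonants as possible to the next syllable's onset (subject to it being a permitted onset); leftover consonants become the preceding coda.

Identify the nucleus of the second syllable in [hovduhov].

Vowels present: o, u, o; each is a nucleus, giving 3 syllables.
The second nucleus (vowel 2 from the left) is /u/.

u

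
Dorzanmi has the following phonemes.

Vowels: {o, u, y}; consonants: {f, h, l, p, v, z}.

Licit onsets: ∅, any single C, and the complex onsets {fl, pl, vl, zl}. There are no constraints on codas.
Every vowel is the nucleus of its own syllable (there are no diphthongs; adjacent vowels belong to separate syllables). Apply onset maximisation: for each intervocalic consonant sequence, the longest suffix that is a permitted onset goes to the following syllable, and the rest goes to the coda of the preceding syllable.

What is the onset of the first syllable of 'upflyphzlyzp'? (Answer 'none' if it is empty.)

none

The vowels are u, y, y — 3 nuclei, so 3 syllables.
/u…y/ gap (V1→V2): cluster /pfl/ — the longest permitted-onset suffix is /fl/; onset = /fl/, preceding coda = /p/.
/y…y/ gap (V2→V3): cluster /phzl/ — the longest permitted-onset suffix is /zl/; onset = /zl/, preceding coda = /ph/.
So the parse is up.flyph.zlyzp.
Syllable 1 is /up/: onset ∅, nucleus /u/, coda /p/.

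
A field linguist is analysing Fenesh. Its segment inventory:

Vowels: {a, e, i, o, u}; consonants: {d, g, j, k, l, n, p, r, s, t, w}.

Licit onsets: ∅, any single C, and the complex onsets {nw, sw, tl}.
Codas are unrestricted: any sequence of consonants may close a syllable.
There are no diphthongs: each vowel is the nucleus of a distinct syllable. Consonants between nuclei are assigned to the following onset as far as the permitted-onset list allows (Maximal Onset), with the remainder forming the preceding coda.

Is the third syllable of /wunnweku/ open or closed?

open

Vowels present: u, e, u; each is a nucleus, giving 3 syllables.
/u…e/ gap (V1→V2): /nnw/ — longest licit onset from the right is /nw/, leaving /n/ as coda.
/e…u/ gap (V2→V3): just /k/ — single C goes to the following onset.
So the parse is wun.nwe.ku.
Syllable 3 is /ku/; it ends in its nucleus with no coda, so it is open.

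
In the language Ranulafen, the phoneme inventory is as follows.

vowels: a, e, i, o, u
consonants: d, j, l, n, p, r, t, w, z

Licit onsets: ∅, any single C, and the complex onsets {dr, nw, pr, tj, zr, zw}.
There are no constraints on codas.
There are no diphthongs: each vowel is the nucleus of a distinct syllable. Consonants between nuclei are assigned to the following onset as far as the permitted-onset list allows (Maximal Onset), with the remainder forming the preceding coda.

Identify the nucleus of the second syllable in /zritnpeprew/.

The vowels are i, e, e — 3 nuclei, so 3 syllables.
The second nucleus (vowel 2 from the left) is /e/.

e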